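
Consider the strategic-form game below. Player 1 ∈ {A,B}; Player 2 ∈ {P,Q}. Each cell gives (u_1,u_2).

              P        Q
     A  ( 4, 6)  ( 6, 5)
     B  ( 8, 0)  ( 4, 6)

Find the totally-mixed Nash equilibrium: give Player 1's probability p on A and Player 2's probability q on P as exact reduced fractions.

P1 mixes 6/7 on A; P2 mixes 1/3 on P

P1 indiff ⇒ q·4+(1-q)·6 = q·8+(1-q)·4 ⇒ q(-4) = (1-q)(-2) ⇒ q = 1/3
P2 indiff ⇒ p·6+(1-p)·0 = p·5+(1-p)·6 ⇒ p(1) = (1-p)(6) ⇒ p = 6/7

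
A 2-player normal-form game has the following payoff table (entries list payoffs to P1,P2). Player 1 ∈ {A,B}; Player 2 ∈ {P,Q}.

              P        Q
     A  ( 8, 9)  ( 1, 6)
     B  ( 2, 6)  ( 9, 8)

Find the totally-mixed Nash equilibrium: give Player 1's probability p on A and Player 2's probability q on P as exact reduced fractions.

P1 indiff ⇒ q·8+(1-q)·1 = q·2+(1-q)·9 ⇒ q(6) = (1-q)(8) ⇒ q = 4/7
P2 indiff ⇒ p·9+(1-p)·6 = p·6+(1-p)·8 ⇒ p(3) = (1-p)(2) ⇒ p = 2/5

P1 mixes 2/5 on A; P2 mixes 4/7 on P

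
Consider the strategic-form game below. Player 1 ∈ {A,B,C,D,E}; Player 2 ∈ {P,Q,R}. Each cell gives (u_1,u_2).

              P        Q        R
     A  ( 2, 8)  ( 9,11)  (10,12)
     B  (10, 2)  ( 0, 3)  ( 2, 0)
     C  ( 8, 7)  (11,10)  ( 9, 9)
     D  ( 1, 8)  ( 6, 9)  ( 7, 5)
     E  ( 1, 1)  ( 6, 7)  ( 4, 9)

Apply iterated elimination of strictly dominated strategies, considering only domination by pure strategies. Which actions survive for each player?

P1 drop D (A beats it: P:2>1 Q:9>6 R:10>7)
P1 drop E (A beats it: P:2>1 Q:9>6 R:10>4)
P2 drop P (Q beats it: A:11>8 B:3>2 C:10>7)
P1 drop B (A beats it: Q:9>0 R:10>2)
P1→{A,C} P2→{Q,R}

Remaining: P1:{A,C} P2:{Q,R}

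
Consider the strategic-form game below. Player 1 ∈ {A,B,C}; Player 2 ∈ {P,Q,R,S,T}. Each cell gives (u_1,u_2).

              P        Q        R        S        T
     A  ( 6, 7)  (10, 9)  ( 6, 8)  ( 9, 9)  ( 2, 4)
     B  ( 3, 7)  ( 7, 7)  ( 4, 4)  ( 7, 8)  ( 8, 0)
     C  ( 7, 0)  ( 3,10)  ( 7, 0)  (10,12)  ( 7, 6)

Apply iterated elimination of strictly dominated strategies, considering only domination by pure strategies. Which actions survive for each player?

Remaining: P1:{A,C} P2:{Q,S}

P2 drop P (S beats it: A:9>7 B:8>7 C:12>0)
P2 drop R (Q beats it: A:9>8 B:7>4 C:10>0)
P2 drop T (Q beats it: A:9>4 B:7>0 C:10>6)
P1 drop B (A beats it: Q:10>7 S:9>7)
P1→{A,C} P2→{Q,S}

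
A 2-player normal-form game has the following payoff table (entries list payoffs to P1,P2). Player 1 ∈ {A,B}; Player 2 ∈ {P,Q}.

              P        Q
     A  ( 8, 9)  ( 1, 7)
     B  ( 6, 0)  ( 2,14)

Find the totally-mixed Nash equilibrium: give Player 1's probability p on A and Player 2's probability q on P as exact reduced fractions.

P1 indiff ⇒ q·8+(1-q)·1 = q·6+(1-q)·2 ⇒ q(2) = (1-q)(1) ⇒ q = 1/3
P2 indiff ⇒ p·9+(1-p)·0 = p·7+(1-p)·14 ⇒ p(2) = (1-p)(14) ⇒ p = 7/8

p=7/8, q=1/3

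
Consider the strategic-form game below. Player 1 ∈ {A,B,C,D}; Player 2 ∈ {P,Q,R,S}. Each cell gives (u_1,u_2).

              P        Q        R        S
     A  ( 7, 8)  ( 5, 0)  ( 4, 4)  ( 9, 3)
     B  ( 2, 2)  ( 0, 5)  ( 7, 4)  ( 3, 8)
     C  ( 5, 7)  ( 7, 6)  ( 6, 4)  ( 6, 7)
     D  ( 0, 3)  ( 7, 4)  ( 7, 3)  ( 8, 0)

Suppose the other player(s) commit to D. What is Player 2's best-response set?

u_2(P vs D) = 3
u_2(Q vs D) = 4
u_2(R vs D) = 3
u_2(S vs D) = 0
max payoff 4 at {Q}

P2 best: {Q}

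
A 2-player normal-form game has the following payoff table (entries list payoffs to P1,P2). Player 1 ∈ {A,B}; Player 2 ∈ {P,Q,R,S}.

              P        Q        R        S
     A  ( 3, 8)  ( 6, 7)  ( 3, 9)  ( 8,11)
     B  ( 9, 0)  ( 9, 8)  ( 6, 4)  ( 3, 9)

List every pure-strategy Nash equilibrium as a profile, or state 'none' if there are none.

NE set: (A,S)

(A,P): not NE [P1→B gives 9>3; P2→S gives 11>8]
(A,Q): not NE [P1→B gives 9>6; P2→S gives 11>7]
(A,R): not NE [P1→B gives 6>3; P2→S gives 11>9]
(A,S): NE
(B,P): not NE [P2→S gives 9>0]
(B,Q): not NE [P2→S gives 9>8]
(B,R): not NE [P2→S gives 9>4]
(B,S): not NE [P1→A gives 8>3]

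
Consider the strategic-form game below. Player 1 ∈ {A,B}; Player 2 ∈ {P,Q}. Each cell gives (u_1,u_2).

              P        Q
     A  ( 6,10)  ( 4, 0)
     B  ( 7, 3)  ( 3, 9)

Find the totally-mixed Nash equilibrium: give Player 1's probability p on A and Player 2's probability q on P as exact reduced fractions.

P1 indiff ⇒ q·6+(1-q)·4 = q·7+(1-q)·3 ⇒ q(-1) = (1-q)(-1) ⇒ q = 1/2
P2 indiff ⇒ p·10+(1-p)·3 = p·0+(1-p)·9 ⇒ p(10) = (1-p)(6) ⇒ p = 3/8

P1 mixes 3/8 on A; P2 mixes 1/2 on P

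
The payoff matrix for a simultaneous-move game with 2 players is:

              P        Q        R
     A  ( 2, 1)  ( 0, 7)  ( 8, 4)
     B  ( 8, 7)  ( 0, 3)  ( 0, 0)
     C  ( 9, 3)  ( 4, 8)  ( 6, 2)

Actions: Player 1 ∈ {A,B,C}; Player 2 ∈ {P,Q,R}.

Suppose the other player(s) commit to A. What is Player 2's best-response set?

u_2(P vs A) = 1
u_2(Q vs A) = 7
u_2(R vs A) = 4
max payoff 7 at {Q}

BR_2 = {Q}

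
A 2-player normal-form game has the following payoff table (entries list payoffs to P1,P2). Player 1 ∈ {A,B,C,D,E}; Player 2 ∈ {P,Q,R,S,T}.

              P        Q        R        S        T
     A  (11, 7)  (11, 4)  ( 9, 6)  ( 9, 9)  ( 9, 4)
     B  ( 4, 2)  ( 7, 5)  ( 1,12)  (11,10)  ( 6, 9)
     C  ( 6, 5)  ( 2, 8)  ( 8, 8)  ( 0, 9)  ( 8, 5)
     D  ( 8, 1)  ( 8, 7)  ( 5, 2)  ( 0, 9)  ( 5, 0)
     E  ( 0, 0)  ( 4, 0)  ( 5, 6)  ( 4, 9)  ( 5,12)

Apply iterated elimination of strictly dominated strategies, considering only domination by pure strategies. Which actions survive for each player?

IESDS → P1:{A,B} P2:{R,S}

P1 drop C (A beats it: P:11>6 Q:11>2 R:9>8 S:9>0 T:9>8)
P1 drop D (A beats it: P:11>8 Q:11>8 R:9>5 S:9>0 T:9>5)
P1 drop E (A beats it: P:11>0 Q:11>4 R:9>5 S:9>4 T:9>5)
P2 drop P (S beats it: A:9>7 B:10>2)
P2 drop Q (R beats it: A:6>4 B:12>5)
P2 drop T (R beats it: A:6>4 B:12>9)
P1→{A,B} P2→{R,S}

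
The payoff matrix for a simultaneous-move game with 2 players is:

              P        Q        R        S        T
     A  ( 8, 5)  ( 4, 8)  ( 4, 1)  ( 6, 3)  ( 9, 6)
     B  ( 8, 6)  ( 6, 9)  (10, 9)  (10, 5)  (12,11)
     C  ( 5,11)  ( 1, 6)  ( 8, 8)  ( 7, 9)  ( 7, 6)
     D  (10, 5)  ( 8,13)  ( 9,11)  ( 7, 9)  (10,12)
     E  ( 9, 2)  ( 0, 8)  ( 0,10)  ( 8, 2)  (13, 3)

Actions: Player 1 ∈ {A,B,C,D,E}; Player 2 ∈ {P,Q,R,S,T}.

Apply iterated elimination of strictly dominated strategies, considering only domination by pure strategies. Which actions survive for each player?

IESDS → P1:{B,D,E} P2:{Q,R,T}

P1 drop A (D beats it: P:10>8 Q:8>4 R:9>4 S:7>6 T:10>9)
P1 drop C (B beats it: P:8>5 Q:6>1 R:10>8 S:10>7 T:12>7)
P2 drop P (Q beats it: B:9>6 D:13>5 E:8>2)
P2 drop S (Q beats it: B:9>5 D:13>9 E:8>2)
P1→{B,D,E} P2→{Q,R,T}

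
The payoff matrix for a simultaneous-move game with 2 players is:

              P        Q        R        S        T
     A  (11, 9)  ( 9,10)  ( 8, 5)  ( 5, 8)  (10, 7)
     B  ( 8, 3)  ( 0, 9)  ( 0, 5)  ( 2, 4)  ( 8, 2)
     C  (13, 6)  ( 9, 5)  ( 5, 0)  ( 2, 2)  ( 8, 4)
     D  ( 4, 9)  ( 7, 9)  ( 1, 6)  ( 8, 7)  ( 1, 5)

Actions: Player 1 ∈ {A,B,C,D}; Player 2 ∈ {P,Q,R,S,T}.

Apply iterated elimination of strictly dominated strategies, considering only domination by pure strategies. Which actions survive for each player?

Remaining: P1:{A,C} P2:{P,Q}

P1 drop B (A beats it: P:11>8 Q:9>0 R:8>0 S:5>2 T:10>8)
P2 drop R (P beats it: A:9>5 C:6>0 D:9>6)
P2 drop S (P beats it: A:9>8 C:6>2 D:9>7)
P1 drop D (A beats it: P:11>4 Q:9>7 T:10>1)
P2 drop T (P beats it: A:9>7 C:6>4)
P1→{A,C} P2→{P,Q}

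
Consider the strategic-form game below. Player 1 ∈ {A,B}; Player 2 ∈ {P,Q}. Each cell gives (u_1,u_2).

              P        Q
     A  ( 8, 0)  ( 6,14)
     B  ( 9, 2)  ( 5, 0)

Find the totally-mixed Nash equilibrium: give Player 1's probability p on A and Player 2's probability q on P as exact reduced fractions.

P1 indiff ⇒ q·8+(1-q)·6 = q·9+(1-q)·5 ⇒ q(-1) = (1-q)(-1) ⇒ q = 1/2
P2 indiff ⇒ p·0+(1-p)·2 = p·14+(1-p)·0 ⇒ p(-14) = (1-p)(-2) ⇒ p = 1/8

p=1/8, q=1/2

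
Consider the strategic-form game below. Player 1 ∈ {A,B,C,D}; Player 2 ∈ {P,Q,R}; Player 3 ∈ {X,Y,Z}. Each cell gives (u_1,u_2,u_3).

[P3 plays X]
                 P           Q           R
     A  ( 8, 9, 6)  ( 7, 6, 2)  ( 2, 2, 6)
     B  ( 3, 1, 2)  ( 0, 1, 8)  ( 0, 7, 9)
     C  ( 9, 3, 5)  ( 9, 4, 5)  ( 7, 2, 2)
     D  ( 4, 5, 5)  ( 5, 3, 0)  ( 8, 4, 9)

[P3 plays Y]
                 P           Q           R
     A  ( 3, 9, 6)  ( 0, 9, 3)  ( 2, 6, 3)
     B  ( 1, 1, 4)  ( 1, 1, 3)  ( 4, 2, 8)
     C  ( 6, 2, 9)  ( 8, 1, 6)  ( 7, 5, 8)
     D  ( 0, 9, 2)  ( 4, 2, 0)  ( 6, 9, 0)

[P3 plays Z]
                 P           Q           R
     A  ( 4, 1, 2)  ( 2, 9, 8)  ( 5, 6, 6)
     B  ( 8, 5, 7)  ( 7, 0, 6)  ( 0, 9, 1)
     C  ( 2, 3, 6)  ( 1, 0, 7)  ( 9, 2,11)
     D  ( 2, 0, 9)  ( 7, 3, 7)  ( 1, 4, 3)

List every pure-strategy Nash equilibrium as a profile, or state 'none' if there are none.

PSNE: ∅

(A,P,X): not NE [P1→C gives 9>8]
(A,P,Y): not NE [P1→C gives 6>3]
(A,P,Z): not NE [P1→B gives 8>4; P2→Q gives 9>1; P3→Y gives 6>2]
(A,Q,X): not NE [P1→C gives 9>7; P2→P gives 9>6; P3→Z gives 8>2]
(A,Q,Y): not NE [P1→C gives 8>0; P3→Z gives 8>3]
(A,Q,Z): not NE [P1→D gives 7>2]
(A,R,X): not NE [P1→D gives 8>2; P2→P gives 9>2]
(A,R,Y): not NE [P1→C gives 7>2; P2→Q gives 9>6; P3→Z gives 6>3]
(A,R,Z): not NE [P1→C gives 9>5; P2→Q gives 9>6]
(B,P,X): not NE [P1→C gives 9>3; P2→R gives 7>1; P3→Z gives 7>2]
(B,P,Y): not NE [P1→C gives 6>1; P2→R gives 2>1; P3→Z gives 7>4]
(B,P,Z): not NE [P2→R gives 9>5]
(B,Q,X): not NE [P1→C gives 9>0; P2→R gives 7>1]
(B,Q,Y): not NE [P1→C gives 8>1; P2→R gives 2>1; P3→X gives 8>3]
(B,Q,Z): not NE [P2→R gives 9>0; P3→X gives 8>6]
(B,R,X): not NE [P1→D gives 8>0]
(B,R,Y): not NE [P1→C gives 7>4; P3→X gives 9>8]
(B,R,Z): not NE [P1→C gives 9>0; P3→X gives 9>1]
(C,P,X): not NE [P2→Q gives 4>3; P3→Y gives 9>5]
(C,P,Y): not NE [P2→R gives 5>2]
(C,P,Z): not NE [P1→B gives 8>2; P3→Y gives 9>6]
(C,Q,X): not NE [P3→Z gives 7>5]
(C,Q,Y): not NE [P2→R gives 5>1; P3→Z gives 7>6]
(C,Q,Z): not NE [P1→D gives 7>1; P2→P gives 3>0]
(C,R,X): not NE [P1→D gives 8>7; P2→Q gives 4>2; P3→Z gives 11>2]
(C,R,Y): not NE [P3→Z gives 11>8]
(C,R,Z): not NE [P2→P gives 3>2]
(D,P,X): not NE [P1→C gives 9>4; P3→Z gives 9>5]
(D,P,Y): not NE [P1→C gives 6>0; P3→Z gives 9>2]
(D,P,Z): not NE [P1→B gives 8>2; P2→R gives 4>0]
(D,Q,X): not NE [P1→C gives 9>5; P2→P gives 5>3; P3→Z gives 7>0]
(D,Q,Y): not NE [P1→C gives 8>4; P2→R gives 9>2; P3→Z gives 7>0]
(D,Q,Z): not NE [P2→R gives 4>3]
(D,R,X): not NE [P2→P gives 5>4]
(D,R,Y): not NE [P1→C gives 7>6; P3→X gives 9>0]
(D,R,Z): not NE [P1→C gives 9>1; P3→X gives 9>3]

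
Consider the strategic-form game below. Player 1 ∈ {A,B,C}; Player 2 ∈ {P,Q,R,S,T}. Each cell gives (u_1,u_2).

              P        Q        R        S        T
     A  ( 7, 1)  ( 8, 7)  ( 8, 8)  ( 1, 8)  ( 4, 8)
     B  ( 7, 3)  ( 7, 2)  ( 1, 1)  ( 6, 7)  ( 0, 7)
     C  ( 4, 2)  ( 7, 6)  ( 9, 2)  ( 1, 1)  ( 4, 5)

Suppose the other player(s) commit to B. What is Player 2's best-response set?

P2 best: {S,T}

u_2(P vs B) = 3
u_2(Q vs B) = 2
u_2(R vs B) = 1
u_2(S vs B) = 7
u_2(T vs B) = 7
max payoff 7 at {S,T}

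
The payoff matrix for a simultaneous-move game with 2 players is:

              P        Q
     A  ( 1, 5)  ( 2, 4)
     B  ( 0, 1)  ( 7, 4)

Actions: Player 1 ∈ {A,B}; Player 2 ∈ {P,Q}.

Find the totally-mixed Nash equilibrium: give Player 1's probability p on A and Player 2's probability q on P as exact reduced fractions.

P1 indiff ⇒ q·1+(1-q)·2 = q·0+(1-q)·7 ⇒ q(1) = (1-q)(5) ⇒ q = 5/6
P2 indiff ⇒ p·5+(1-p)·1 = p·4+(1-p)·4 ⇒ p(1) = (1-p)(3) ⇒ p = 3/4

P1 mixes 3/4 on A; P2 mixes 5/6 on P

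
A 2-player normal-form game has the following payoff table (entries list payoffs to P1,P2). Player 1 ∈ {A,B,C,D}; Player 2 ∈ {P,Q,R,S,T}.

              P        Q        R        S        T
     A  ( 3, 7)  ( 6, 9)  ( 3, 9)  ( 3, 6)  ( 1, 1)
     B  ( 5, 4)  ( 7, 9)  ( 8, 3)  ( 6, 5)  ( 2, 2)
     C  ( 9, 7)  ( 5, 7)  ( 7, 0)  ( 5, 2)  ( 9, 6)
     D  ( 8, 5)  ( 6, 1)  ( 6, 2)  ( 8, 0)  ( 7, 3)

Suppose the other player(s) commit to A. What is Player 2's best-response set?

u_2(P vs A) = 7
u_2(Q vs A) = 9
u_2(R vs A) = 9
u_2(S vs A) = 6
u_2(T vs A) = 1
max payoff 9 at {Q,R}

P2 best: {Q,R}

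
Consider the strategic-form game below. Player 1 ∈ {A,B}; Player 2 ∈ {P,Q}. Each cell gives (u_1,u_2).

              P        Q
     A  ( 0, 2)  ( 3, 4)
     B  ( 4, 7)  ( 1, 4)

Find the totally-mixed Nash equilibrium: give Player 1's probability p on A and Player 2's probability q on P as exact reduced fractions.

P1 mixes 3/5 on A; P2 mixes 1/3 on P

P1 indiff ⇒ q·0+(1-q)·3 = q·4+(1-q)·1 ⇒ q(-4) = (1-q)(-2) ⇒ q = 1/3
P2 indiff ⇒ p·2+(1-p)·7 = p·4+(1-p)·4 ⇒ p(-2) = (1-p)(-3) ⇒ p = 3/5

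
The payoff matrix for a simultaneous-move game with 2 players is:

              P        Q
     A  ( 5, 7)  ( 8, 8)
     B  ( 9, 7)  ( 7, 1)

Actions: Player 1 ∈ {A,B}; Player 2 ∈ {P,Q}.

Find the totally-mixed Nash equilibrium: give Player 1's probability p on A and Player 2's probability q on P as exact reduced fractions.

P1 indiff ⇒ q·5+(1-q)·8 = q·9+(1-q)·7 ⇒ q(-4) = (1-q)(-1) ⇒ q = 1/5
P2 indiff ⇒ p·7+(1-p)·7 = p·8+(1-p)·1 ⇒ p(-1) = (1-p)(-6) ⇒ p = 6/7

P1 mixes 6/7 on A; P2 mixes 1/5 on P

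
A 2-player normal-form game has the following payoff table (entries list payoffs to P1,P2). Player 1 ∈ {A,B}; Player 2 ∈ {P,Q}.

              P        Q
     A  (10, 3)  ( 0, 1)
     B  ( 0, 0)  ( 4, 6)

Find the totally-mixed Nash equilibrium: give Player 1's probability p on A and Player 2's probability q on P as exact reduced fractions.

(p,q) = (3/4, 2/7)

P1 indiff ⇒ q·10+(1-q)·0 = q·0+(1-q)·4 ⇒ q(10) = (1-q)(4) ⇒ q = 2/7
P2 indiff ⇒ p·3+(1-p)·0 = p·1+(1-p)·6 ⇒ p(2) = (1-p)(6) ⇒ p = 3/4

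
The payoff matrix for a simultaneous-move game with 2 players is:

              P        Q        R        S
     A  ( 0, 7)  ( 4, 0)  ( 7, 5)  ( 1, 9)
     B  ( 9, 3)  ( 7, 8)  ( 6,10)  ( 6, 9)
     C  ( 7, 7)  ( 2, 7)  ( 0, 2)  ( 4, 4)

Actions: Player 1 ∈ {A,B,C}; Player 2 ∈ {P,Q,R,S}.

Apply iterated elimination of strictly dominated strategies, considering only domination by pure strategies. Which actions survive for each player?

Remaining: P1:{A,B} P2:{R,S}

P1 drop C (B beats it: P:9>7 Q:7>2 R:6>0 S:6>4)
P2 drop P (S beats it: A:9>7 B:9>3)
P2 drop Q (R beats it: A:5>0 B:10>8)
P1→{A,B} P2→{R,S}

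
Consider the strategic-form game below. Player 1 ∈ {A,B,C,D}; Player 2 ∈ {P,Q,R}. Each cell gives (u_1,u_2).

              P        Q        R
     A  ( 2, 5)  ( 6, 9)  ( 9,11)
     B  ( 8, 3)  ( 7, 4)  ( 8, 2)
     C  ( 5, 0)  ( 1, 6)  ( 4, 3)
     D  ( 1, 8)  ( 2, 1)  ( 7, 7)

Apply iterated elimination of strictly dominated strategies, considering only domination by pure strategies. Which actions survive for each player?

P1 drop C (B beats it: P:8>5 Q:7>1 R:8>4)
P1 drop D (A beats it: P:2>1 Q:6>2 R:9>7)
P2 drop P (Q beats it: A:9>5 B:4>3)
P1→{A,B} P2→{Q,R}

Survivors P1:{A,B} P2:{Q,R}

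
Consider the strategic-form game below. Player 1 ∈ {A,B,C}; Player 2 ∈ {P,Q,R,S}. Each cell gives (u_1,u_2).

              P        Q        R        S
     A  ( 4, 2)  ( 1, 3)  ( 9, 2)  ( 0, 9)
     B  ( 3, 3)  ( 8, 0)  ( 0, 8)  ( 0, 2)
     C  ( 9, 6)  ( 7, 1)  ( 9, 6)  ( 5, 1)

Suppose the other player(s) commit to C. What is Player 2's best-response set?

u_2(P vs C) = 6
u_2(Q vs C) = 1
u_2(R vs C) = 6
u_2(S vs C) = 1
max payoff 6 at {P,R}

argmax u_2 = {P,R}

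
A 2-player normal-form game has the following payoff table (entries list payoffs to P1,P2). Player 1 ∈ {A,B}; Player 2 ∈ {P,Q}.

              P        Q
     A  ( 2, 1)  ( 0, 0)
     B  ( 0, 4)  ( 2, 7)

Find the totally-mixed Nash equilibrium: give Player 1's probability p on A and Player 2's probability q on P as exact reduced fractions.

p=3/4, q=1/2

P1 indiff ⇒ q·2+(1-q)·0 = q·0+(1-q)·2 ⇒ q(2) = (1-q)(2) ⇒ q = 1/2
P2 indiff ⇒ p·1+(1-p)·4 = p·0+(1-p)·7 ⇒ p(1) = (1-p)(3) ⇒ p = 3/4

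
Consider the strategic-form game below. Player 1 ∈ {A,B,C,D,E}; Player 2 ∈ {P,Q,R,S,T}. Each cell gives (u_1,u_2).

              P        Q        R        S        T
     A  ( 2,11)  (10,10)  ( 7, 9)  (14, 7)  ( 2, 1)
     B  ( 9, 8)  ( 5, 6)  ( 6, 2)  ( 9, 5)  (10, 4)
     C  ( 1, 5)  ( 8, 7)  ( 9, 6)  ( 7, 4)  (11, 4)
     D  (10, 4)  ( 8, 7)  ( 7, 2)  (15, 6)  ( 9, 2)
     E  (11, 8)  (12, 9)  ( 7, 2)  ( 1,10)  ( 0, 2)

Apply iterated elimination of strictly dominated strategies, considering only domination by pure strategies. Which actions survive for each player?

P2 drop R (Q beats it: A:10>9 B:6>2 C:7>6 D:7>2 E:9>2)
P2 drop T (P beats it: A:11>1 B:8>4 C:5>4 D:4>2 E:8>2)
P1 drop B (D beats it: P:10>9 Q:8>5 S:15>9)
P1 drop C (A beats it: P:2>1 Q:10>8 S:14>7)
P1→{A,D,E} P2→{P,Q,S}

IESDS → P1:{A,D,E} P2:{P,Q,S}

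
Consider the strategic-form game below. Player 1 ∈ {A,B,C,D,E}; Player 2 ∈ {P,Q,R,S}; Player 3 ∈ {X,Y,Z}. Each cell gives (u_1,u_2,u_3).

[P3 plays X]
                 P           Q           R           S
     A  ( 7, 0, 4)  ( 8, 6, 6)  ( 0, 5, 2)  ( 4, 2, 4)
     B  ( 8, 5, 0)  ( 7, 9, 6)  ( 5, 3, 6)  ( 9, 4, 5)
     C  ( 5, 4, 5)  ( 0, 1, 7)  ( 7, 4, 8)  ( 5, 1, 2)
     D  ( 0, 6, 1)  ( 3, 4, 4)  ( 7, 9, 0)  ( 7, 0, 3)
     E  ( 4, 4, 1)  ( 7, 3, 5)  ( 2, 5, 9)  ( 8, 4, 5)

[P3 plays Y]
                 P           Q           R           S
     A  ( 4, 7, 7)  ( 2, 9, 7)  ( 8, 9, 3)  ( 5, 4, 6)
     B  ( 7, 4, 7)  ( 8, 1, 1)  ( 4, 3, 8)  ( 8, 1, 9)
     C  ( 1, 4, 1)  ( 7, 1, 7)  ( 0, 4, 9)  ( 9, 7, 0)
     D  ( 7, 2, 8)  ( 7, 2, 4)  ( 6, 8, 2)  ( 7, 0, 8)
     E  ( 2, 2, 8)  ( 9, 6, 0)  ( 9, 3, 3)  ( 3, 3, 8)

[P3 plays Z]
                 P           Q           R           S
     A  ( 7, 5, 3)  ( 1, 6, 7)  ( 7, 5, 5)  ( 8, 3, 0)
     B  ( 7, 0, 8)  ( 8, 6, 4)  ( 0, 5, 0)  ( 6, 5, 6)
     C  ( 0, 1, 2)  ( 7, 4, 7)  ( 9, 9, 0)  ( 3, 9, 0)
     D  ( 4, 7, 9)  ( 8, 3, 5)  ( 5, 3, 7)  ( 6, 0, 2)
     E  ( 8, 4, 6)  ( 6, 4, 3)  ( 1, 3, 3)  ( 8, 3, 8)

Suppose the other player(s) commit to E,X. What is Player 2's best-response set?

P2 best: {R}

u_2(P vs E,X) = 4
u_2(Q vs E,X) = 3
u_2(R vs E,X) = 5
u_2(S vs E,X) = 4
max payoff 5 at {R}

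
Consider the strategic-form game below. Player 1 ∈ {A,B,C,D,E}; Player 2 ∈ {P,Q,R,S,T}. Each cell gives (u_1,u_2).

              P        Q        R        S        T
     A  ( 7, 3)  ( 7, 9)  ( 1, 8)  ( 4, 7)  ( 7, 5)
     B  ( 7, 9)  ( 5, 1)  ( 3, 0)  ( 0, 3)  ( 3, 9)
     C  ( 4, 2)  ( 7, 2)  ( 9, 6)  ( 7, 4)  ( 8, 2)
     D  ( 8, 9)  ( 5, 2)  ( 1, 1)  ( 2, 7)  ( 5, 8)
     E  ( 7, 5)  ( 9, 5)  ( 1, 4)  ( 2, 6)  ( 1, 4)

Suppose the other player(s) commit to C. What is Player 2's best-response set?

argmax u_2 = {R}

u_2(P vs C) = 2
u_2(Q vs C) = 2
u_2(R vs C) = 6
u_2(S vs C) = 4
u_2(T vs C) = 2
max payoff 6 at {R}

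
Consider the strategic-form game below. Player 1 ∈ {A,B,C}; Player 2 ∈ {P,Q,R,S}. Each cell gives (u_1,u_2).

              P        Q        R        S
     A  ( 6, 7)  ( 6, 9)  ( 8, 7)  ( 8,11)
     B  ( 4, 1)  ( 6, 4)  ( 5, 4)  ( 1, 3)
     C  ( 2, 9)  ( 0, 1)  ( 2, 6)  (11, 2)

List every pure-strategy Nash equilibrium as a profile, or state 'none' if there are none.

Nash profiles: (B,Q)

(A,P): not NE [P2→S gives 11>7]
(A,Q): not NE [P2→S gives 11>9]
(A,R): not NE [P2→S gives 11>7]
(A,S): not NE [P1→C gives 11>8]
(B,P): not NE [P1→A gives 6>4; P2→R gives 4>1]
(B,Q): NE
(B,R): not NE [P1→A gives 8>5]
(B,S): not NE [P1→C gives 11>1; P2→R gives 4>3]
(C,P): not NE [P1→A gives 6>2]
(C,Q): not NE [P1→B gives 6>0; P2→P gives 9>1]
(C,R): not NE [P1→A gives 8>2; P2→P gives 9>6]
(C,S): not NE [P2→P gives 9>2]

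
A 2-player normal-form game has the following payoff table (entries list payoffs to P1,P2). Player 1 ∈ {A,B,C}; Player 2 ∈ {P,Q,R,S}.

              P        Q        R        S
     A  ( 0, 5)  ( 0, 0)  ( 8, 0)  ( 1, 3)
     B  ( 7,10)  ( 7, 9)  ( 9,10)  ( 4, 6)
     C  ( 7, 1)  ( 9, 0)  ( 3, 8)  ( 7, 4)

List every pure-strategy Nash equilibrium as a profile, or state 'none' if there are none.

Nash profiles: (B,P), (B,R)

(A,P): not NE [P1→C gives 7>0]
(A,Q): not NE [P1→C gives 9>0; P2→P gives 5>0]
(A,R): not NE [P1→B gives 9>8; P2→P gives 5>0]
(A,S): not NE [P1→C gives 7>1; P2→P gives 5>3]
(B,P): NE
(B,Q): not NE [P1→C gives 9>7; P2→R gives 10>9]
(B,R): NE
(B,S): not NE [P1→C gives 7>4; P2→R gives 10>6]
(C,P): not NE [P2→R gives 8>1]
(C,Q): not NE [P2→R gives 8>0]
(C,R): not NE [P1→B gives 9>3]
(C,S): not NE [P2→R gives 8>4]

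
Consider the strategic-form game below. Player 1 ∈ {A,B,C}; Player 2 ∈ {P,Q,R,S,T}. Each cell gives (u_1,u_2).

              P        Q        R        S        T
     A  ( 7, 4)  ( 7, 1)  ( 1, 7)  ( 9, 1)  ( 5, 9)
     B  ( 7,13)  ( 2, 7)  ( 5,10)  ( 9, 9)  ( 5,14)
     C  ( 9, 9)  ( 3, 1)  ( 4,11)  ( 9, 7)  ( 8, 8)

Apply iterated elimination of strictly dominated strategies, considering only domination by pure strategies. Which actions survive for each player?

IESDS → P1:{B,C} P2:{P,R,T}

P2 drop Q (P beats it: A:4>1 B:13>7 C:9>1)
P2 drop S (P beats it: A:4>1 B:13>9 C:9>7)
P1 drop A (C beats it: P:9>7 R:4>1 T:8>5)
P1→{B,C} P2→{P,R,T}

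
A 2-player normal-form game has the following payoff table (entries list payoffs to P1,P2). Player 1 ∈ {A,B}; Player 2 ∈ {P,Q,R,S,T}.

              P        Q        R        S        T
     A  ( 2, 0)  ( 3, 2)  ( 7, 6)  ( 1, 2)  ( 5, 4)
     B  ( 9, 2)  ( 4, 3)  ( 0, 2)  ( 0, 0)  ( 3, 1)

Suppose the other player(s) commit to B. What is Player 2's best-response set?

argmax u_2 = {Q}

u_2(P vs B) = 2
u_2(Q vs B) = 3
u_2(R vs B) = 2
u_2(S vs B) = 0
u_2(T vs B) = 1
max payoff 3 at {Q}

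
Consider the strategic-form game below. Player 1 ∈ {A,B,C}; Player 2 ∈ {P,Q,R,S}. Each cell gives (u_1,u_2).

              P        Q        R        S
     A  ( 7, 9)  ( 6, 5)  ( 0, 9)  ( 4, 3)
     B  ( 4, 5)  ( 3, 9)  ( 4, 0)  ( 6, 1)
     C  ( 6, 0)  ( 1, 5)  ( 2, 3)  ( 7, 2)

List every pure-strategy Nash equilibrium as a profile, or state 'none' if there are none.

(A,P): NE
(A,Q): not NE [P2→R gives 9>5]
(A,R): not NE [P1→B gives 4>0]
(A,S): not NE [P1→C gives 7>4; P2→R gives 9>3]
(B,P): not NE [P1→A gives 7>4; P2→Q gives 9>5]
(B,Q): not NE [P1→A gives 6>3]
(B,R): not NE [P2→Q gives 9>0]
(B,S): not NE [P1→C gives 7>6; P2→Q gives 9>1]
(C,P): not NE [P1→A gives 7>6; P2→Q gives 5>0]
(C,Q): not NE [P1→A gives 6>1]
(C,R): not NE [P1→B gives 4>2; P2→Q gives 5>3]
(C,S): not NE [P2→Q gives 5>2]

NE set: (A,P)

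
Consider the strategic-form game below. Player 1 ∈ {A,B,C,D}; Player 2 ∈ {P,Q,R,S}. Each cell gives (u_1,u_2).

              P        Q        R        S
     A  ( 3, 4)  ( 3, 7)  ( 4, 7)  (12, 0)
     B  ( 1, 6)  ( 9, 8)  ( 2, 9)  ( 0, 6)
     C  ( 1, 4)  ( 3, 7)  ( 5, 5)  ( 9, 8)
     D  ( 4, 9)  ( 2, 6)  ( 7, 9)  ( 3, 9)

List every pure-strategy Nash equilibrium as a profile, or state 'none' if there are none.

(A,P): not NE [P1→D gives 4>3; P2→R gives 7>4]
(A,Q): not NE [P1→B gives 9>3]
(A,R): not NE [P1→D gives 7>4]
(A,S): not NE [P2→R gives 7>0]
(B,P): not NE [P1→D gives 4>1; P2→R gives 9>6]
(B,Q): not NE [P2→R gives 9>8]
(B,R): not NE [P1→D gives 7>2]
(B,S): not NE [P1→A gives 12>0; P2→R gives 9>6]
(C,P): not NE [P1→D gives 4>1; P2→S gives 8>4]
(C,Q): not NE [P1→B gives 9>3; P2→S gives 8>7]
(C,R): not NE [P1→D gives 7>5; P2→S gives 8>5]
(C,S): not NE [P1→A gives 12>9]
(D,P): NE
(D,Q): not NE [P1→B gives 9>2; P2→S gives 9>6]
(D,R): NE
(D,S): not NE [P1→A gives 12>3]

NE set: (D,P), (D,R)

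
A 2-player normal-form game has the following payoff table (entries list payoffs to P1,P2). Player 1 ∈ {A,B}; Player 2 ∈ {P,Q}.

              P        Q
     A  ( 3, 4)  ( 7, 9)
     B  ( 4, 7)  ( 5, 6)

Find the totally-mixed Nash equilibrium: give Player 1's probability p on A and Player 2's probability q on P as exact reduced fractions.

P1 indiff ⇒ q·3+(1-q)·7 = q·4+(1-q)·5 ⇒ q(-1) = (1-q)(-2) ⇒ q = 2/3
P2 indiff ⇒ p·4+(1-p)·7 = p·9+(1-p)·6 ⇒ p(-5) = (1-p)(-1) ⇒ p = 1/6

(p,q) = (1/6, 2/3)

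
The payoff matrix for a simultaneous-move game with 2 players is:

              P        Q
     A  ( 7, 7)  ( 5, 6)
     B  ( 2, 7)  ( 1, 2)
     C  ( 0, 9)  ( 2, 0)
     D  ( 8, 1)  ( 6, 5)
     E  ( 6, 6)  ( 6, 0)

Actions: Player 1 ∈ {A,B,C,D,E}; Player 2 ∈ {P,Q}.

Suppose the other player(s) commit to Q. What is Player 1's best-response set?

argmax u_1 = {D,E}

u_1(A vs Q) = 5
u_1(B vs Q) = 1
u_1(C vs Q) = 2
u_1(D vs Q) = 6
u_1(E vs Q) = 6
max payoff 6 at {D,E}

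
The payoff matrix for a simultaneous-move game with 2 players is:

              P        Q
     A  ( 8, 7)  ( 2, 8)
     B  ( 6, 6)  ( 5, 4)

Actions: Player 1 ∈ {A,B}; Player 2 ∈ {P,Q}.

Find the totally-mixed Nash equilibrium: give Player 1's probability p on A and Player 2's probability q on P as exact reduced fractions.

P1 mixes 2/3 on A; P2 mixes 3/5 on P

P1 indiff ⇒ q·8+(1-q)·2 = q·6+(1-q)·5 ⇒ q(2) = (1-q)(3) ⇒ q = 3/5
P2 indiff ⇒ p·7+(1-p)·6 = p·8+(1-p)·4 ⇒ p(-1) = (1-p)(-2) ⇒ p = 2/3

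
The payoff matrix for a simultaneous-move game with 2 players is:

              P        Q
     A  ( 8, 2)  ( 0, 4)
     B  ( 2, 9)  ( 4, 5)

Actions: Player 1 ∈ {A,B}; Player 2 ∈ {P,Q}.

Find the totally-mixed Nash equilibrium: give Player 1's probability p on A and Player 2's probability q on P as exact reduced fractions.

P1 indiff ⇒ q·8+(1-q)·0 = q·2+(1-q)·4 ⇒ q(6) = (1-q)(4) ⇒ q = 2/5
P2 indiff ⇒ p·2+(1-p)·9 = p·4+(1-p)·5 ⇒ p(-2) = (1-p)(-4) ⇒ p = 2/3

p=2/3, q=2/5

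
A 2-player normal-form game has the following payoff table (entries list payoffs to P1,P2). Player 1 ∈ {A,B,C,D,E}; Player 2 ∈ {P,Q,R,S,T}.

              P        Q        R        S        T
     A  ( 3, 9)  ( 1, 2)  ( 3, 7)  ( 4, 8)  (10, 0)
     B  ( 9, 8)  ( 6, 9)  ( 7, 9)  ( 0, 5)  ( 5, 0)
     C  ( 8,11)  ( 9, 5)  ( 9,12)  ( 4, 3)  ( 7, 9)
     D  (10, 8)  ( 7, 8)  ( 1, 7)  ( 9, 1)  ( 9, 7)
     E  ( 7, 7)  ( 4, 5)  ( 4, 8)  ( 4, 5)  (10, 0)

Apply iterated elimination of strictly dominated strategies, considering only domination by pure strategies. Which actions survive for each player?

Survivors P1:{B,C,D} P2:{P,Q,R}

P2 drop S (P beats it: A:9>8 B:8>5 C:11>3 D:8>1 E:7>5)
P2 drop T (P beats it: A:9>0 B:8>0 C:11>9 D:8>7 E:7>0)
P1 drop A (B beats it: P:9>3 Q:6>1 R:7>3)
P1 drop E (B beats it: P:9>7 Q:6>4 R:7>4)
P1→{B,C,D} P2→{P,Q,R}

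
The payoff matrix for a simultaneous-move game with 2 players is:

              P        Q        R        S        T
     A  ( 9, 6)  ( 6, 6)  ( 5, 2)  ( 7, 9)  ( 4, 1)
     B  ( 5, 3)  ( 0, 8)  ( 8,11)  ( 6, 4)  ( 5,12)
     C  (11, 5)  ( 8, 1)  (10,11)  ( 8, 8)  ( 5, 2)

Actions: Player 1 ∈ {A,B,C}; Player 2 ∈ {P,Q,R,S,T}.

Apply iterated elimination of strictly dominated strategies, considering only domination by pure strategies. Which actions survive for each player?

Survivors P1:{B,C} P2:{R,T}

P1 drop A (C beats it: P:11>9 Q:8>6 R:10>5 S:8>7 T:5>4)
P2 drop P (R beats it: B:11>3 C:11>5)
P2 drop Q (R beats it: B:11>8 C:11>1)
P2 drop S (R beats it: B:11>4 C:11>8)
P1→{B,C} P2→{R,T}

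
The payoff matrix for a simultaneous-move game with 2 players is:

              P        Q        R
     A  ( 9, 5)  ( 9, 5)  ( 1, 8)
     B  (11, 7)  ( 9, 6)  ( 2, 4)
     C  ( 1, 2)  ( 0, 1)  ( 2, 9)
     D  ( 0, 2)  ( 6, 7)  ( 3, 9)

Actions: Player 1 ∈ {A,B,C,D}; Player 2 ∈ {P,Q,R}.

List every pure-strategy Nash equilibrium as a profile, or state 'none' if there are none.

PSNE = {(B,P), (D,R)}

(A,P): not NE [P1→B gives 11>9; P2→R gives 8>5]
(A,Q): not NE [P2→R gives 8>5]
(A,R): not NE [P1→D gives 3>1]
(B,P): NE
(B,Q): not NE [P2→P gives 7>6]
(B,R): not NE [P1→D gives 3>2; P2→P gives 7>4]
(C,P): not NE [P1→B gives 11>1; P2→R gives 9>2]
(C,Q): not NE [P1→B gives 9>0; P2→R gives 9>1]
(C,R): not NE [P1→D gives 3>2]
(D,P): not NE [P1→B gives 11>0; P2→R gives 9>2]
(D,Q): not NE [P1→B gives 9>6; P2→R gives 9>7]
(D,R): NE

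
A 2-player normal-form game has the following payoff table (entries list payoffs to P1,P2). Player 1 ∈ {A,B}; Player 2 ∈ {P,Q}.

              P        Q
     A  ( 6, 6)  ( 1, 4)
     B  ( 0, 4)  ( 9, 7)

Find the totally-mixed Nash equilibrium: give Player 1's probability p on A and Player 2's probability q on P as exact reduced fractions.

p=3/5, q=4/7

P1 indiff ⇒ q·6+(1-q)·1 = q·0+(1-q)·9 ⇒ q(6) = (1-q)(8) ⇒ q = 4/7
P2 indiff ⇒ p·6+(1-p)·4 = p·4+(1-p)·7 ⇒ p(2) = (1-p)(3) ⇒ p = 3/5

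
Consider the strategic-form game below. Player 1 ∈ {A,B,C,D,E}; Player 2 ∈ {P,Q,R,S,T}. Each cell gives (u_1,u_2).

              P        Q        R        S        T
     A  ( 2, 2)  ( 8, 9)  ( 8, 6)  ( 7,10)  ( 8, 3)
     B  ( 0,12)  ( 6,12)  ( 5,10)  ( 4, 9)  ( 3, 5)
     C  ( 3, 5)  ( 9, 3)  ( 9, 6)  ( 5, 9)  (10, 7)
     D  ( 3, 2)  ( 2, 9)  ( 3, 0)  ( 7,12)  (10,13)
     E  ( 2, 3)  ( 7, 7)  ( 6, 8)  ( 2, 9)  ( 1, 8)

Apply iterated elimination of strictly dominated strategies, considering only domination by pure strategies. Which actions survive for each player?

Survivors P1:{A,C,D} P2:{S,T}

P1 drop B (A beats it: P:2>0 Q:8>6 R:8>5 S:7>4 T:8>3)
P1 drop E (C beats it: P:3>2 Q:9>7 R:9>6 S:5>2 T:10>1)
P2 drop P (S beats it: A:10>2 C:9>5 D:12>2)
P2 drop Q (S beats it: A:10>9 C:9>3 D:12>9)
P2 drop R (S beats it: A:10>6 C:9>6 D:12>0)
P1→{A,C,D} P2→{S,T}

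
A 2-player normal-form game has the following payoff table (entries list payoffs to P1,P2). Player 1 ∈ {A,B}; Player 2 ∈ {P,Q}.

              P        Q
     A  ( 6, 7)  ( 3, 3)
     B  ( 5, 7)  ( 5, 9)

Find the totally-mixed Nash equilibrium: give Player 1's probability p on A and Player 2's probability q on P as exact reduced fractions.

P1 indiff ⇒ q·6+(1-q)·3 = q·5+(1-q)·5 ⇒ q(1) = (1-q)(2) ⇒ q = 2/3
P2 indiff ⇒ p·7+(1-p)·7 = p·3+(1-p)·9 ⇒ p(4) = (1-p)(2) ⇒ p = 1/3

(p,q) = (1/3, 2/3)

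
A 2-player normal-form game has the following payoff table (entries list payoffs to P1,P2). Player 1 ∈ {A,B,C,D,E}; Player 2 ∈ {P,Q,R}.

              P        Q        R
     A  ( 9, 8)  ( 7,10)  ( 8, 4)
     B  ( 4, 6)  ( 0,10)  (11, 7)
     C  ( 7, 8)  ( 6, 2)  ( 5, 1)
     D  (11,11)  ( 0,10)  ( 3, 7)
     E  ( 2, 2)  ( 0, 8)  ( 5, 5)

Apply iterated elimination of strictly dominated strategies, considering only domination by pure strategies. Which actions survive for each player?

IESDS → P1:{A,D} P2:{P,Q}

P1 drop C (A beats it: P:9>7 Q:7>6 R:8>5)
P1 drop E (A beats it: P:9>2 Q:7>0 R:8>5)
P2 drop R (Q beats it: A:10>4 B:10>7 D:10>7)
P1 drop B (A beats it: P:9>4 Q:7>0)
P1→{A,D} P2→{P,Q}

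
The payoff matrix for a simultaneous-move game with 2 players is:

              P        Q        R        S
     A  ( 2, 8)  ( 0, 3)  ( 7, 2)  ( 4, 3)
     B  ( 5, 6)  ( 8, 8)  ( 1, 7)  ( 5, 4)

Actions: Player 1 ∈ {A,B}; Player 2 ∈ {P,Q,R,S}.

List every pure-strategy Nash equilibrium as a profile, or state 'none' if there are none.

Nash profiles: (B,Q)

(A,P): not NE [P1→B gives 5>2]
(A,Q): not NE [P1→B gives 8>0; P2→P gives 8>3]
(A,R): not NE [P2→P gives 8>2]
(A,S): not NE [P1→B gives 5>4; P2→P gives 8>3]
(B,P): not NE [P2→Q gives 8>6]
(B,Q): NE
(B,R): not NE [P1→A gives 7>1; P2→Q gives 8>7]
(B,S): not NE [P2→Q gives 8>4]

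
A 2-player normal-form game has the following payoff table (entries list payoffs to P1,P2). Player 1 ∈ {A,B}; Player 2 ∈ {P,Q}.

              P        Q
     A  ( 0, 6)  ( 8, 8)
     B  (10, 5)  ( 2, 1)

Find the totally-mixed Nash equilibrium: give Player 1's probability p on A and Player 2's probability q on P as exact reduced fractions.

P1 indiff ⇒ q·0+(1-q)·8 = q·10+(1-q)·2 ⇒ q(-10) = (1-q)(-6) ⇒ q = 3/8
P2 indiff ⇒ p·6+(1-p)·5 = p·8+(1-p)·1 ⇒ p(-2) = (1-p)(-4) ⇒ p = 2/3

P1 mixes 2/3 on A; P2 mixes 3/8 on P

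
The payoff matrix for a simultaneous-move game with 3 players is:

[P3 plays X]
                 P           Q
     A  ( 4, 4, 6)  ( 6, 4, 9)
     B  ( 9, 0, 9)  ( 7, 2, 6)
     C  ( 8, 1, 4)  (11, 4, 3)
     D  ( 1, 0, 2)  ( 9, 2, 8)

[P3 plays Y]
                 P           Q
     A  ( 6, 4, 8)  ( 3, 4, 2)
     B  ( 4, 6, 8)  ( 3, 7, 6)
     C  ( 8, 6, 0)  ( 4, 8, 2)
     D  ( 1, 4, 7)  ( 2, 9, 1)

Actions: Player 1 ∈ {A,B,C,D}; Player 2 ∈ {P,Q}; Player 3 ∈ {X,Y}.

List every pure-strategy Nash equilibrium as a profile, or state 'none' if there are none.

(A,P,X): not NE [P1→B gives 9>4; P3→Y gives 8>6]
(A,P,Y): not NE [P1→C gives 8>6]
(A,Q,X): not NE [P1→C gives 11>6]
(A,Q,Y): not NE [P1→C gives 4>3; P3→X gives 9>2]
(B,P,X): not NE [P2→Q gives 2>0]
(B,P,Y): not NE [P1→C gives 8>4; P2→Q gives 7>6; P3→X gives 9>8]
(B,Q,X): not NE [P1→C gives 11>7]
(B,Q,Y): not NE [P1→C gives 4>3]
(C,P,X): not NE [P1→B gives 9>8; P2→Q gives 4>1]
(C,P,Y): not NE [P2→Q gives 8>6; P3→X gives 4>0]
(C,Q,X): NE
(C,Q,Y): not NE [P3→X gives 3>2]
(D,P,X): not NE [P1→B gives 9>1; P2→Q gives 2>0; P3→Y gives 7>2]
(D,P,Y): not NE [P1→C gives 8>1; P2→Q gives 9>4]
(D,Q,X): not NE [P1→C gives 11>9]
(D,Q,Y): not NE [P1→C gives 4>2; P3→X gives 8>1]

NE set: (C,Q,X)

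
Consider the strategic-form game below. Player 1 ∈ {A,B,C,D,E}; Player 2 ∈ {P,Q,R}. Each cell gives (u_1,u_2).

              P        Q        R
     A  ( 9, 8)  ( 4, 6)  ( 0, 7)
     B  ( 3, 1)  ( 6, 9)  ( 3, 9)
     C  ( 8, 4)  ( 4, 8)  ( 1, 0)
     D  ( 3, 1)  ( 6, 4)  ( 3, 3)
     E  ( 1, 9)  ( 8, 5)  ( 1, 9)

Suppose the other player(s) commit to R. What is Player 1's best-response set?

u_1(A vs R) = 0
u_1(B vs R) = 3
u_1(C vs R) = 1
u_1(D vs R) = 3
u_1(E vs R) = 1
max payoff 3 at {B,D}

argmax u_1 = {B,D}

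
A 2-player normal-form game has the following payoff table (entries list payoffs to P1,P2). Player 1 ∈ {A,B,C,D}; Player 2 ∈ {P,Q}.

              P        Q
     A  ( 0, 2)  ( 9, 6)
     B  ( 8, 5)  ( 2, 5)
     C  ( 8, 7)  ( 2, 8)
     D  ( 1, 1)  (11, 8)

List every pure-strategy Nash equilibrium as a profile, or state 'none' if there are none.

(A,P): not NE [P1→C gives 8>0; P2→Q gives 6>2]
(A,Q): not NE [P1→D gives 11>9]
(B,P): NE
(B,Q): not NE [P1→D gives 11>2]
(C,P): not NE [P2→Q gives 8>7]
(C,Q): not NE [P1→D gives 11>2]
(D,P): not NE [P1→C gives 8>1; P2→Q gives 8>1]
(D,Q): NE

PSNE = {(B,P), (D,Q)}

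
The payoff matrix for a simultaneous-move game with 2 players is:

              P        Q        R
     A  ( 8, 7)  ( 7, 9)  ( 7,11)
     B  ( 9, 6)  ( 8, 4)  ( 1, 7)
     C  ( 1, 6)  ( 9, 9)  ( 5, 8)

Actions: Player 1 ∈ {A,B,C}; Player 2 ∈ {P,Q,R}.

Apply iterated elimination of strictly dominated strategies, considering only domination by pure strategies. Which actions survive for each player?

P2 drop P (R beats it: A:11>7 B:7>6 C:8>6)
P1 drop B (C beats it: Q:9>8 R:5>1)
P1→{A,C} P2→{Q,R}

IESDS → P1:{A,C} P2:{Q,R}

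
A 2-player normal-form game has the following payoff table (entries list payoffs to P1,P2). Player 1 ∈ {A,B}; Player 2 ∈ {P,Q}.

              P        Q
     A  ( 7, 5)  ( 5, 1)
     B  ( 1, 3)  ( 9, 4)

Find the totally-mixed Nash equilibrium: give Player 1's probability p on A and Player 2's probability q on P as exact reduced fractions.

(p,q) = (1/5, 2/5)

P1 indiff ⇒ q·7+(1-q)·5 = q·1+(1-q)·9 ⇒ q(6) = (1-q)(4) ⇒ q = 2/5
P2 indiff ⇒ p·5+(1-p)·3 = p·1+(1-p)·4 ⇒ p(4) = (1-p)(1) ⇒ p = 1/5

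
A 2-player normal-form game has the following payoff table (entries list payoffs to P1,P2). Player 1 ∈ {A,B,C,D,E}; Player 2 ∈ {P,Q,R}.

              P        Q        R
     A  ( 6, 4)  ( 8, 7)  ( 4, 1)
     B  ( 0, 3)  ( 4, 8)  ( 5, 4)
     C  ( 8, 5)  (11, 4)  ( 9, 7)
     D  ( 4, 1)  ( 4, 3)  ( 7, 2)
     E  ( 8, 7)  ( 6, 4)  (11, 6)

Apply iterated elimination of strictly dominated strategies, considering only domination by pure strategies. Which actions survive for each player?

P1 drop A (C beats it: P:8>6 Q:11>8 R:9>4)
P1 drop B (C beats it: P:8>0 Q:11>4 R:9>5)
P1 drop D (C beats it: P:8>4 Q:11>4 R:9>7)
P2 drop Q (P beats it: C:5>4 E:7>4)
P1→{C,E} P2→{P,R}

Remaining: P1:{C,E} P2:{P,R}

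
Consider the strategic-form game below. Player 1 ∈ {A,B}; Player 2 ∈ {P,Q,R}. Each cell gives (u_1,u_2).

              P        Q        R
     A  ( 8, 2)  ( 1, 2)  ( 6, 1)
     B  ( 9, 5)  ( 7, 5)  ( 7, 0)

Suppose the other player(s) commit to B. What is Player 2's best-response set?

P2 best: {P,Q}

u_2(P vs B) = 5
u_2(Q vs B) = 5
u_2(R vs B) = 0
max payoff 5 at {P,Q}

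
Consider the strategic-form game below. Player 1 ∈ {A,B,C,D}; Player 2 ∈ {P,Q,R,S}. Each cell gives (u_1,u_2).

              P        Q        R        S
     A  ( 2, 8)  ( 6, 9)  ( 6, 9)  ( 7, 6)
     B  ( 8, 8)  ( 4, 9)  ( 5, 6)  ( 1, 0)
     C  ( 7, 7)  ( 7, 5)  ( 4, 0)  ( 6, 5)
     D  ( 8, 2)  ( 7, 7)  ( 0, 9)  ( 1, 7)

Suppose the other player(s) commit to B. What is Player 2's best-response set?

u_2(P vs B) = 8
u_2(Q vs B) = 9
u_2(R vs B) = 6
u_2(S vs B) = 0
max payoff 9 at {Q}

P2 best: {Q}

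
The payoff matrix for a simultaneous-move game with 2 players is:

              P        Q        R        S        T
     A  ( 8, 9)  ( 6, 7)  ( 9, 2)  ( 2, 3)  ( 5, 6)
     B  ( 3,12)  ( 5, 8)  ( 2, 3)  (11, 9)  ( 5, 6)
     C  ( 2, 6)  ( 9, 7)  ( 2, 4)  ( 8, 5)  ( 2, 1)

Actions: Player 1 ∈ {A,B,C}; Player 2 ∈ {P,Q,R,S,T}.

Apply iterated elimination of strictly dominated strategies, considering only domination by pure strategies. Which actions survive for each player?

Remaining: P1:{A,C} P2:{P,Q}

P2 drop R (P beats it: A:9>2 B:12>3 C:6>4)
P2 drop S (P beats it: A:9>3 B:12>9 C:6>5)
P2 drop T (P beats it: A:9>6 B:12>6 C:6>1)
P1 drop B (A beats it: P:8>3 Q:6>5)
P1→{A,C} P2→{P,Q}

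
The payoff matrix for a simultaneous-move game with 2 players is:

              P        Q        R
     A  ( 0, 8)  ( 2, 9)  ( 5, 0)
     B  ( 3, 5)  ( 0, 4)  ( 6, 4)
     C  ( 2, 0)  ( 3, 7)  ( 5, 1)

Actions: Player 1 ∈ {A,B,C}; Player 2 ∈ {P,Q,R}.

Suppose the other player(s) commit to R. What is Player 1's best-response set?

argmax u_1 = {B}

u_1(A vs R) = 5
u_1(B vs R) = 6
u_1(C vs R) = 5
max payoff 6 at {B}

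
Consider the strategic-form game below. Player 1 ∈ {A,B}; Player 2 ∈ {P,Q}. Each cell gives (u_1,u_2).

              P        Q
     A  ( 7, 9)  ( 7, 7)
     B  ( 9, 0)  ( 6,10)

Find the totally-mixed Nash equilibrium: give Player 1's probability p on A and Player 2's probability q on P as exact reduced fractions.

p=5/6, q=1/3

P1 indiff ⇒ q·7+(1-q)·7 = q·9+(1-q)·6 ⇒ q(-2) = (1-q)(-1) ⇒ q = 1/3
P2 indiff ⇒ p·9+(1-p)·0 = p·7+(1-p)·10 ⇒ p(2) = (1-p)(10) ⇒ p = 5/6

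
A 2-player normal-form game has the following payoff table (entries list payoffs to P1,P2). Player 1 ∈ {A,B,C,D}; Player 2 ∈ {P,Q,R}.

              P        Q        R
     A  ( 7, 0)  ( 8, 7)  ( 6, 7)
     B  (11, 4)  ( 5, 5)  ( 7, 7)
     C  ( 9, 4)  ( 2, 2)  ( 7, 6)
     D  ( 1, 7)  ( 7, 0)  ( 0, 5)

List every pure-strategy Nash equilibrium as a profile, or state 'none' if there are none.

NE set: (A,Q), (B,R), (C,R)

(A,P): not NE [P1→B gives 11>7; P2→R gives 7>0]
(A,Q): NE
(A,R): not NE [P1→C gives 7>6]
(B,P): not NE [P2→R gives 7>4]
(B,Q): not NE [P1→A gives 8>5; P2→R gives 7>5]
(B,R): NE
(C,P): not NE [P1→B gives 11>9; P2→R gives 6>4]
(C,Q): not NE [P1→A gives 8>2; P2→R gives 6>2]
(C,R): NE
(D,P): not NE [P1→B gives 11>1]
(D,Q): not NE [P1→A gives 8>7; P2→P gives 7>0]
(D,R): not NE [P1→C gives 7>0; P2→P gives 7>5]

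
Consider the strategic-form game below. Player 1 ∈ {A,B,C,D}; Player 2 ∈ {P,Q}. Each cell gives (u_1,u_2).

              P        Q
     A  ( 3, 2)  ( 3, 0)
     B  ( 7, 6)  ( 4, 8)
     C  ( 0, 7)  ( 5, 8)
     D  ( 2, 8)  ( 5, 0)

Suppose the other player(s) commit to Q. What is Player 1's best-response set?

P1 best: {C,D}

u_1(A vs Q) = 3
u_1(B vs Q) = 4
u_1(C vs Q) = 5
u_1(D vs Q) = 5
max payoff 5 at {C,D}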